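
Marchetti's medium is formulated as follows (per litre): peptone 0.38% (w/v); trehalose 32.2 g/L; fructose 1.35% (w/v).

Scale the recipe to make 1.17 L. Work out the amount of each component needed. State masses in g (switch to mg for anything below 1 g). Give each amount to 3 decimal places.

Working volume: 1.17 L.
peptone: 0.38% w/v = 3.8 g/L → 3.8 × 1.17 L = 4.446 g
trehalose: 32.2 g/L × 1.17 L = 37.674 g
fructose: 1.35% w/v = 13.5 g/L → 13.5 × 1.17 L = 15.795 g

peptone 4.446 g; trehalose 37.674 g; fructose 15.795 g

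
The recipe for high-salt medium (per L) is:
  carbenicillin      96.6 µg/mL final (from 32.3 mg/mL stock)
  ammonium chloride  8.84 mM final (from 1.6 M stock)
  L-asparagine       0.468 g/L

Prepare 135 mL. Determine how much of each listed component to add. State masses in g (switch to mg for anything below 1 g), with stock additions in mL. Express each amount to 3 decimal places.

Scale factor relative to 1 L: 0.135.
carbenicillin: dilute stock: 96.6 µg/mL × 135 mL ÷ 32300 µg/mL = 0.404 mL
ammonium chloride: C1V1 = C2V2 → 8.84 mM × 135 mL ÷ 1600 mM = 0.746 mL
L-asparagine: 0.468 g/L × 0.135 L = 0.06318 g = 63.180 mg

carbenicillin 0.404 mL; ammonium chloride 0.746 mL; L-asparagine 63.180 mg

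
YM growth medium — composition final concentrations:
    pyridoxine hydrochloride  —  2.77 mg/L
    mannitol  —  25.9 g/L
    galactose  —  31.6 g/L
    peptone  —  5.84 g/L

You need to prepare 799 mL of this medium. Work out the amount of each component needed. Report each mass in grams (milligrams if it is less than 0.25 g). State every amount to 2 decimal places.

Scale factor relative to 1 L: 0.799.
pyridoxine hydrochloride: 2.77 mg/L × 0.799 L = 2.21 mg
mannitol: 25.9 g/L × 0.799 L = 20.69 g
galactose: 31.6 g/L × 0.799 L = 25.25 g
peptone: 5.84 g/L × 0.799 L = 4.67 g

pyridoxine hydrochloride 2.21 mg; mannitol 20.69 g; galactose 25.25 g; peptone 4.67 g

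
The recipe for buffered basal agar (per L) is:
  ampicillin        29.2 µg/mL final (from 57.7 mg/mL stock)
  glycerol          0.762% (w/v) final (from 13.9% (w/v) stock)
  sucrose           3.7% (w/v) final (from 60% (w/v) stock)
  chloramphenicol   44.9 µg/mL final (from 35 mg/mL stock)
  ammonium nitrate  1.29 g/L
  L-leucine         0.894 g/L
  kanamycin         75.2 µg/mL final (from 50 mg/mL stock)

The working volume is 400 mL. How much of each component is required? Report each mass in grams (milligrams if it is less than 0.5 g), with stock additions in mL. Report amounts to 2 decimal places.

ampicillin 0.20 mL; glycerol 21.93 mL; sucrose 24.67 mL; chloramphenicol 0.51 mL; ammonium nitrate 0.52 g; L-leucine 357.60 mg; kanamycin 0.60 mL

Target volume = 400 mL = 0.4 L.
ampicillin: C1V1 = C2V2 → 29.2 µg/mL × 400 mL ÷ 57700 µg/mL = 0.20 mL
glycerol: C1V1 = C2V2 → 0.762% ÷ 13.9% × 400 mL = 21.93 mL
sucrose: V = C2·V2/C1 = 3.7% ÷ 60% × 400 mL = 24.67 mL
chloramphenicol: V = C2·V2/C1 = 44.9 µg/mL × 400 mL ÷ 35000 µg/mL = 0.51 mL
ammonium nitrate: 1.29 g/L × 0.4 L = 0.52 g
L-leucine: 0.894 g/L × 0.4 L = 0.3576 g = 357.60 mg
kanamycin: dilute stock: 75.2 µg/mL × 400 mL ÷ 50000 µg/mL = 0.60 mL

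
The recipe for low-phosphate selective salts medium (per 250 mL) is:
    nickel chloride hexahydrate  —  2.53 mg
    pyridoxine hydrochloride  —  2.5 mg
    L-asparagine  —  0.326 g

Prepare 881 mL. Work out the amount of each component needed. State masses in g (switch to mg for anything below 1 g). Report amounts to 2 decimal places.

Ratio of target to recipe volume: 881 / 250 = 3.524.
nickel chloride hexahydrate: 2.53 mg × (881 mL / 250 mL) = 8.92 mg
pyridoxine hydrochloride: 2.5 mg × (881 mL / 250 mL) = 8.81 mg
L-asparagine: 0.326 g × (881 mL / 250 mL) = 1.15 g

nickel chloride hexahydrate 8.92 mg; pyridoxine hydrochloride 8.81 mg; L-asparagine 1.15 g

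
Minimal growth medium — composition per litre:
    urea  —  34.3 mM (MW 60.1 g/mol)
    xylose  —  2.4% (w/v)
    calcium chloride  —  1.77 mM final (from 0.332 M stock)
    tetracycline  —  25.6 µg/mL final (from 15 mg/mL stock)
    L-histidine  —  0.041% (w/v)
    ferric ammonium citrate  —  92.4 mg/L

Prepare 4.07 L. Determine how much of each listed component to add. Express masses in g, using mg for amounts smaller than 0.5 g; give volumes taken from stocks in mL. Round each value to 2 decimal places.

Working volume: 4.07 L.
urea: 34.3 mmol/L × 60.1 g/mol × 4.07 L ÷ 1000 = 8.39 g
xylose: 2.4% w/v = 24 g/L → 24 × 4.07 L = 97.68 g
calcium chloride: V = C2·V2/C1 = 1.77 mM × 4070 mL ÷ 332 mM = 21.70 mL
tetracycline: dilute stock: 25.6 µg/mL × 4070 mL ÷ 15000 µg/mL = 6.95 mL
L-histidine: 0.041 g per 100 mL × 4070 mL ÷ 100 = 1.67 g
ferric ammonium citrate: 92.4 mg/L × 4.07 L = 376.07 mg

urea 8.39 g; xylose 97.68 g; calcium chloride 21.70 mL; tetracycline 6.95 mL; L-histidine 1.67 g; ferric ammonium citrate 376.07 mg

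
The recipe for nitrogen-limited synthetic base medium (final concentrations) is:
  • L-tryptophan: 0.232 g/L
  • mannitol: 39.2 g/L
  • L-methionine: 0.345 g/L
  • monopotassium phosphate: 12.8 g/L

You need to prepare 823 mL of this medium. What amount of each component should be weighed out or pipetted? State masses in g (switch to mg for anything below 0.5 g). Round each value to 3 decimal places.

Working volume: 823 mL = 0.823 L.
L-tryptophan: 0.232 g/L × 0.823 L = 0.190936 g = 190.936 mg
mannitol: 39.2 g/L × 0.823 L = 32.262 g
L-methionine: 0.345 g/L × 0.823 L = 0.283935 g = 283.935 mg
monopotassium phosphate: 12.8 g/L × 0.823 L = 10.534 g

L-tryptophan 190.936 mg; mannitol 32.262 g; L-methionine 283.935 mg; monopotassium phosphate 10.534 g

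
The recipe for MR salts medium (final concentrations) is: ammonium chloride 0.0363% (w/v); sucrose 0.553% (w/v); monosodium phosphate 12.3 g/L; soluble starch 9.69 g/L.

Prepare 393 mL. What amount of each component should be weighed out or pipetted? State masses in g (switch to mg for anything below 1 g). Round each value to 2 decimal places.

Working volume: 393 mL = 0.393 L.
ammonium chloride: 0.0363 g per 100 mL × 393 mL ÷ 100 = 0.142659 g = 142.66 mg
sucrose: 0.553% w/v = 5.53 g/L → 5.53 × 0.393 L = 2.17 g
monosodium phosphate: 12.3 g/L × 0.393 L = 4.83 g
soluble starch: 9.69 g/L × 0.393 L = 3.81 g

ammonium chloride 142.66 mg; sucrose 2.17 g; monosodium phosphate 4.83 g; soluble starch 3.81 g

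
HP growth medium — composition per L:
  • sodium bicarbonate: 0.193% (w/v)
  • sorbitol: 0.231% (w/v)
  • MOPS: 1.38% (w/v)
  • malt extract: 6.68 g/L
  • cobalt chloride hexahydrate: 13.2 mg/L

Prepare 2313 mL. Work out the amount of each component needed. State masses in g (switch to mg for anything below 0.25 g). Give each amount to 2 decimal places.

Target volume = 2313 mL = 2.313 L.
sodium bicarbonate: 0.193 g per 100 mL × 2313 mL ÷ 100 = 4.46 g
sorbitol: 0.231 g per 100 mL × 2313 mL ÷ 100 = 5.34 g
MOPS: 1.38% w/v = 13.8 g/L → 13.8 × 2.313 L = 31.92 g
malt extract: 6.68 g/L × 2.313 L = 15.45 g
cobalt chloride hexahydrate: 13.2 mg/L × 2.313 L = 30.53 mg

sodium bicarbonate 4.46 g; sorbitol 5.34 g; MOPS 31.92 g; malt extract 15.45 g; cobalt chloride hexahydrate 30.53 mg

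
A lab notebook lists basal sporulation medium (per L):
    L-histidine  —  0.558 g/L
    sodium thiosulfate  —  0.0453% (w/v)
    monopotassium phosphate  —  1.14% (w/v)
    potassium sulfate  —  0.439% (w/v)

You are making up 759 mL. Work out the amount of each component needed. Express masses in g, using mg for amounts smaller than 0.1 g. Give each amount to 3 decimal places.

L-histidine 0.424 g; sodium thiosulfate 0.344 g; monopotassium phosphate 8.653 g; potassium sulfate 3.332 g

Working volume: 759 mL = 0.759 L.
L-histidine: 0.558 g/L × 0.759 L = 0.424 g
sodium thiosulfate: 0.0453% w/v = 0.453 g/L → 0.453 × 0.759 L = 0.344 g
monopotassium phosphate: 1.14 g per 100 mL × 759 mL ÷ 100 = 8.653 g
potassium sulfate: 0.439 g per 100 mL × 759 mL ÷ 100 = 3.332 g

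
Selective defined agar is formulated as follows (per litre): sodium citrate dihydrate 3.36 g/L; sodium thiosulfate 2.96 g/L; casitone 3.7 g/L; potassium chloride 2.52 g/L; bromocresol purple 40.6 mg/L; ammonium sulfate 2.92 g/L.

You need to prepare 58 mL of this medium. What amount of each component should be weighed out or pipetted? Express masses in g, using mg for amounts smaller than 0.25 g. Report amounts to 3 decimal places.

Target volume = 58 mL = 0.058 L.
sodium citrate dihydrate: 3.36 g/L × 0.058 L = 0.19488 g = 194.880 mg
sodium thiosulfate: 2.96 g/L × 0.058 L = 0.17168 g = 171.680 mg
casitone: 3.7 g/L × 0.058 L = 0.2146 g = 214.600 mg
potassium chloride: 2.52 g/L × 0.058 L = 0.14616 g = 146.160 mg
bromocresol purple: 40.6 mg/L × 0.058 L = 2.355 mg
ammonium sulfate: 2.92 g/L × 0.058 L = 0.16936 g = 169.360 mg

sodium citrate dihydrate 194.880 mg; sodium thiosulfate 171.680 mg; casitone 214.600 mg; potassium chloride 146.160 mg; bromocresol purple 2.355 mg; ammonium sulfate 169.360 mg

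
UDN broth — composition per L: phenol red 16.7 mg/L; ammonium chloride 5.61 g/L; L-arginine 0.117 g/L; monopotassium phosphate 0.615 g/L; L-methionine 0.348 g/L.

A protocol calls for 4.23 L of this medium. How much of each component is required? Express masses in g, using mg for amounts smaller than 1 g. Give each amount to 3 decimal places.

phenol red 70.641 mg; ammonium chloride 23.730 g; L-arginine 494.910 mg; monopotassium phosphate 2.601 g; L-methionine 1.472 g

Scale factor relative to 1 L: 4.23.
phenol red: 16.7 mg/L × 4.23 L = 70.641 mg
ammonium chloride: 5.61 g/L × 4.23 L = 23.730 g
L-arginine: 0.117 g/L × 4.23 L = 0.49491 g = 494.910 mg
monopotassium phosphate: 0.615 g/L × 4.23 L = 2.601 g
L-methionine: 0.348 g/L × 4.23 L = 1.472 g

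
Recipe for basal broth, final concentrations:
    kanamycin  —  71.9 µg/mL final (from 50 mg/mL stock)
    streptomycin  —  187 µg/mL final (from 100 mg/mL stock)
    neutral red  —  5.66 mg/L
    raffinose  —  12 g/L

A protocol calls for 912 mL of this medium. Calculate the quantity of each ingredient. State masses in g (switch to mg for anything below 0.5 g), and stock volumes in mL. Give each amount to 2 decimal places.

Working volume: 912 mL = 0.912 L.
kanamycin: V = C2·V2/C1 = 71.9 µg/mL × 912 mL ÷ 50000 µg/mL = 1.31 mL
streptomycin: C1V1 = C2V2 → 187 µg/mL × 912 mL ÷ 100000 µg/mL = 1.71 mL
neutral red: 5.66 mg/L × 0.912 L = 5.16 mg
raffinose: 12 g/L × 0.912 L = 10.94 g

kanamycin 1.31 mL; streptomycin 1.71 mL; neutral red 5.16 mg; raffinose 10.94 g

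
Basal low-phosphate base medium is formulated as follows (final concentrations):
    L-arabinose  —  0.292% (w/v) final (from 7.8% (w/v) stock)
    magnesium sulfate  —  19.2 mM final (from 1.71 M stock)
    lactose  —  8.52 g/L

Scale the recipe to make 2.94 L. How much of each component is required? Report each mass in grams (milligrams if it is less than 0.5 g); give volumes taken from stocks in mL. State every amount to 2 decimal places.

L-arabinose 110.06 mL; magnesium sulfate 33.01 mL; lactose 25.05 g

Working volume: 2.94 L.
L-arabinose: C1V1 = C2V2 → 0.292% ÷ 7.8% × 2940 mL = 110.06 mL
magnesium sulfate: C1V1 = C2V2 → 19.2 mM × 2940 mL ÷ 1710 mM = 33.01 mL
lactose: 8.52 g/L × 2.94 L = 25.05 g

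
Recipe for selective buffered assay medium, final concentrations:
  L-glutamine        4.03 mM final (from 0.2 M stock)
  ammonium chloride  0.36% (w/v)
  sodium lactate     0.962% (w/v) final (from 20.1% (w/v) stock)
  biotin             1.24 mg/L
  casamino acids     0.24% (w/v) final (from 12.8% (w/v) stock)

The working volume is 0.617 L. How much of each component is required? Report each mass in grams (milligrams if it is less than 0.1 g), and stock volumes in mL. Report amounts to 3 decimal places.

Working volume: 0.617 L.
L-glutamine: dilute stock: 4.03 mM × 617 mL ÷ 200 mM = 12.433 mL
ammonium chloride: 0.36% w/v = 3.6 g/L → 3.6 × 0.617 L = 2.221 g
sodium lactate: C1V1 = C2V2 → 0.962% ÷ 20.1% × 617 mL = 29.530 mL
biotin: 1.24 mg/L × 0.617 L = 0.765 mg
casamino acids: dilute stock: 0.24% ÷ 12.8% × 617 mL = 11.569 mL

L-glutamine 12.433 mL; ammonium chloride 2.221 g; sodium lactate 29.530 mL; biotin 0.765 mg; casamino acids 11.569 mL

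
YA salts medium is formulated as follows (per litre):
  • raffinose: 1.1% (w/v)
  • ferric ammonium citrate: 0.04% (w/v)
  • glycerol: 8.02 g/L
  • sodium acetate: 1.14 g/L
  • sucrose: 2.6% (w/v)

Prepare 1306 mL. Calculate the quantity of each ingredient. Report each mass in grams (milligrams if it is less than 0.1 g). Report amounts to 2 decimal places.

raffinose 14.37 g; ferric ammonium citrate 0.52 g; glycerol 10.47 g; sodium acetate 1.49 g; sucrose 33.96 g

Working volume: 1306 mL = 1.306 L.
raffinose: 1.1 g per 100 mL × 1306 mL ÷ 100 = 14.37 g
ferric ammonium citrate: 0.04% w/v = 0.4 g/L → 0.4 × 1.306 L = 0.52 g
glycerol: 8.02 g/L × 1.306 L = 10.47 g
sodium acetate: 1.14 g/L × 1.306 L = 1.49 g
sucrose: 2.6 g per 100 mL × 1306 mL ÷ 100 = 33.96 g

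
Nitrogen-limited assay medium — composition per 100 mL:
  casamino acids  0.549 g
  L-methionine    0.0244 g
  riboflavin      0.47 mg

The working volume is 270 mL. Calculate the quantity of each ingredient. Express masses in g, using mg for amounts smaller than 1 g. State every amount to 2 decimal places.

Scale factor = 270 mL / 100 mL = 2.7.
casamino acids: 0.549 g × (270 mL / 100 mL) = 1.48 g
L-methionine: 0.0244 g × (270 mL / 100 mL) = 0.06588 g = 65.88 mg
riboflavin: 0.47 mg × (270 mL / 100 mL) = 1.27 mg

casamino acids 1.48 g; L-methionine 65.88 mg; riboflavin 1.27 mg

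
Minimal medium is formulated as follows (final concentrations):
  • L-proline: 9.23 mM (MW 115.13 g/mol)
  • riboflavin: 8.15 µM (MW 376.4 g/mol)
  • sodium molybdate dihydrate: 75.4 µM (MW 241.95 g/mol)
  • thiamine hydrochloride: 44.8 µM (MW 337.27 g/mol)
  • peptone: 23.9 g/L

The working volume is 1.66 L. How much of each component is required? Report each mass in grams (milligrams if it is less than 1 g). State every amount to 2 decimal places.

L-proline 1.76 g; riboflavin 5.09 mg; sodium molybdate dihydrate 30.28 mg; thiamine hydrochloride 25.08 mg; peptone 39.67 g

Scale factor relative to 1 L: 1.66.
L-proline: 9.23 mmol/L × 115.13 g/mol × 1.66 L ÷ 1000 = 1.76 g
riboflavin: 8.15 µmol/L × 376.4 g/mol × 1.66 L ÷ 1000 = 5.09 mg
sodium molybdate dihydrate: 75.4 µmol/L × 241.95 g/mol × 1.66 L ÷ 1000 = 30.28 mg
thiamine hydrochloride: 44.8 µmol/L × 337.27 g/mol × 1.66 L ÷ 1000 = 25.08 mg
peptone: 23.9 g/L × 1.66 L = 39.67 g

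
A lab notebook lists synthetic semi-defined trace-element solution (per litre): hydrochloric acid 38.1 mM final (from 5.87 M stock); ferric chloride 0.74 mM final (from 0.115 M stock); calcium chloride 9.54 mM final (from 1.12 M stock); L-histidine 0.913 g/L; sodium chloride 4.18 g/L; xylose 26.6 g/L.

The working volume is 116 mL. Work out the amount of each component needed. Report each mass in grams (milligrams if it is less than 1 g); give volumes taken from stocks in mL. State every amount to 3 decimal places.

hydrochloric acid 0.753 mL; ferric chloride 0.746 mL; calcium chloride 0.988 mL; L-histidine 105.908 mg; sodium chloride 484.880 mg; xylose 3.086 g

Target volume = 116 mL = 0.116 L.
hydrochloric acid: C1V1 = C2V2 → 38.1 mM × 116 mL ÷ 5870 mM = 0.753 mL
ferric chloride: C1V1 = C2V2 → 0.74 mM × 116 mL ÷ 115 mM = 0.746 mL
calcium chloride: C1V1 = C2V2 → 9.54 mM × 116 mL ÷ 1120 mM = 0.988 mL
L-histidine: 0.913 g/L × 0.116 L = 0.105908 g = 105.908 mg
sodium chloride: 4.18 g/L × 0.116 L = 0.48488 g = 484.880 mg
xylose: 26.6 g/L × 0.116 L = 3.086 g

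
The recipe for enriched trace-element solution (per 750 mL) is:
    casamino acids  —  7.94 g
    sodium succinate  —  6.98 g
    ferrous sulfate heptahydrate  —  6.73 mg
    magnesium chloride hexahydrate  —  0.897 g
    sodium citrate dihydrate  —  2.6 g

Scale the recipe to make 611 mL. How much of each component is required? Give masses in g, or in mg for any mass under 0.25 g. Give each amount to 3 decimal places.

Scale factor = 611 mL / 750 mL = 0.814667.
casamino acids: 7.94 g × (611 mL / 750 mL) = 6.468 g
sodium succinate: 6.98 g × (611 mL / 750 mL) = 5.686 g
ferrous sulfate heptahydrate: 6.73 mg × (611 mL / 750 mL) = 5.483 mg
magnesium chloride hexahydrate: 0.897 g × (611 mL / 750 mL) = 0.731 g
sodium citrate dihydrate: 2.6 g × (611 mL / 750 mL) = 2.118 g

casamino acids 6.468 g; sodium succinate 5.686 g; ferrous sulfate heptahydrate 5.483 mg; magnesium chloride hexahydrate 0.731 g; sodium citrate dihydrate 2.118 g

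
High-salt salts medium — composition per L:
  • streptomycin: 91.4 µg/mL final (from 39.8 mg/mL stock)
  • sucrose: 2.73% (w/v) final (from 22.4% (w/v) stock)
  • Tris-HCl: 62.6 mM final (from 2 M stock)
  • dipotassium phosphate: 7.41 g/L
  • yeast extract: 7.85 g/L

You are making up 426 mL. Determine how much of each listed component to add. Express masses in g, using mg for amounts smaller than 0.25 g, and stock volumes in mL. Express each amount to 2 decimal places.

Scale factor relative to 1 L: 0.426.
streptomycin: C1V1 = C2V2 → 91.4 µg/mL × 426 mL ÷ 39800 µg/mL = 0.98 mL
sucrose: C1V1 = C2V2 → 2.73% ÷ 22.4% × 426 mL = 51.92 mL
Tris-HCl: C1V1 = C2V2 → 62.6 mM × 426 mL ÷ 2000 mM = 13.33 mL
dipotassium phosphate: 7.41 g/L × 0.426 L = 3.16 g
yeast extract: 7.85 g/L × 0.426 L = 3.34 g

streptomycin 0.98 mL; sucrose 51.92 mL; Tris-HCl 13.33 mL; dipotassium phosphate 3.16 g; yeast extract 3.34 g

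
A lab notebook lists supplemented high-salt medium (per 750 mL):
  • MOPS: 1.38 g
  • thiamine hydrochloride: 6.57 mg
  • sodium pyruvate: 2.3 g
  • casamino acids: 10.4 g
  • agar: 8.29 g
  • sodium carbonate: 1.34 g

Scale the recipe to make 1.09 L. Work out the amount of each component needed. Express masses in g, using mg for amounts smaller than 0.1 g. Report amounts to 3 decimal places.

MOPS 2.006 g; thiamine hydrochloride 9.548 mg; sodium pyruvate 3.343 g; casamino acids 15.115 g; agar 12.048 g; sodium carbonate 1.947 g

Ratio of target to recipe volume: 1090 / 750 = 1.45333.
MOPS: 1.38 g × (1090 mL / 750 mL) = 2.006 g
thiamine hydrochloride: 6.57 mg × (1090 mL / 750 mL) = 9.548 mg
sodium pyruvate: 2.3 g × (1090 mL / 750 mL) = 3.343 g
casamino acids: 10.4 g × (1090 mL / 750 mL) = 15.115 g
agar: 8.29 g × (1090 mL / 750 mL) = 12.048 g
sodium carbonate: 1.34 g × (1090 mL / 750 mL) = 1.947 g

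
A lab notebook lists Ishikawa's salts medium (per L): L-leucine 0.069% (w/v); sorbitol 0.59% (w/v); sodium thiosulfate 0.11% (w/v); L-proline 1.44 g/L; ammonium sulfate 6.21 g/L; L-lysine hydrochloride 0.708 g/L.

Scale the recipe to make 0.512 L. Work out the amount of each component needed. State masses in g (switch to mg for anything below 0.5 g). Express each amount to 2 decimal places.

Working volume: 0.512 L.
L-leucine: 0.069 g per 100 mL × 512 mL ÷ 100 = 0.35328 g = 353.28 mg
sorbitol: 0.59% w/v = 5.9 g/L → 5.9 × 0.512 L = 3.02 g
sodium thiosulfate: 0.11% w/v = 1.1 g/L → 1.1 × 0.512 L = 0.56 g
L-proline: 1.44 g/L × 0.512 L = 0.74 g
ammonium sulfate: 6.21 g/L × 0.512 L = 3.18 g
L-lysine hydrochloride: 0.708 g/L × 0.512 L = 0.362496 g = 362.50 mg

L-leucine 353.28 mg; sorbitol 3.02 g; sodium thiosulfate 0.56 g; L-proline 0.74 g; ammonium sulfate 3.18 g; L-lysine hydrochloride 362.50 mg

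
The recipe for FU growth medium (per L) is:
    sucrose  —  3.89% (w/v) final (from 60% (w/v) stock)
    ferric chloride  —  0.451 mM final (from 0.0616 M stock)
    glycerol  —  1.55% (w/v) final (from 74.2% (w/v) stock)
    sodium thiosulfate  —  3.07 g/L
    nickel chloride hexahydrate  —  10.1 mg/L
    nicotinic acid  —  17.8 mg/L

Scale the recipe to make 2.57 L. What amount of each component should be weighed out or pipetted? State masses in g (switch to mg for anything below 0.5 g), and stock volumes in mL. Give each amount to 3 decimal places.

sucrose 166.622 mL; ferric chloride 18.816 mL; glycerol 53.686 mL; sodium thiosulfate 7.890 g; nickel chloride hexahydrate 25.957 mg; nicotinic acid 45.746 mg

Scale factor relative to 1 L: 2.57.
sucrose: dilute stock: 3.89% ÷ 60% × 2570 mL = 166.622 mL
ferric chloride: dilute stock: 0.451 mM × 2570 mL ÷ 61.6 mM = 18.816 mL
glycerol: dilute stock: 1.55% ÷ 74.2% × 2570 mL = 53.686 mL
sodium thiosulfate: 3.07 g/L × 2.57 L = 7.890 g
nickel chloride hexahydrate: 10.1 mg/L × 2.57 L = 25.957 mg
nicotinic acid: 17.8 mg/L × 2.57 L = 45.746 mg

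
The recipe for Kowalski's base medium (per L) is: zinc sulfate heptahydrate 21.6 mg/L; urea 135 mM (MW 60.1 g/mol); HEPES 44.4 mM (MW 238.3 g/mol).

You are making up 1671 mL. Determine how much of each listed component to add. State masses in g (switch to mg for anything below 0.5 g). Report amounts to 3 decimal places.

Working volume: 1671 mL = 1.671 L.
zinc sulfate heptahydrate: 21.6 mg/L × 1.671 L = 36.094 mg
urea: 135 mmol/L × 60.1 g/mol × 1.671 L ÷ 1000 = 13.558 g
HEPES: 44.4 mmol/L × 238.3 g/mol × 1.671 L ÷ 1000 = 17.680 g

zinc sulfate heptahydrate 36.094 mg; urea 13.558 g; HEPES 17.680 g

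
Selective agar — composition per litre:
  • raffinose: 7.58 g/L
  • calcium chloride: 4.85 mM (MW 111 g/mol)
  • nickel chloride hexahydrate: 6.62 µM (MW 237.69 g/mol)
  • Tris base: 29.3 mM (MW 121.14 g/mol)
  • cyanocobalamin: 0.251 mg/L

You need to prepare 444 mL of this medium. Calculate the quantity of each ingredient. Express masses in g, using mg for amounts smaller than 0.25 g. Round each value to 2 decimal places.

raffinose 3.37 g; calcium chloride 239.03 mg; nickel chloride hexahydrate 0.70 mg; Tris base 1.58 g; cyanocobalamin 0.11 mg

Working volume: 444 mL = 0.444 L.
raffinose: 7.58 g/L × 0.444 L = 3.37 g
calcium chloride: 4.85 mmol/L × 111 mg/mmol × 0.444 L = 239.03 mg
nickel chloride hexahydrate: 6.62 µmol/L × 237.69 g/mol × 0.444 L ÷ 1000 = 0.70 mg
Tris base: 29.3 mmol/L × 121.14 g/mol × 0.444 L ÷ 1000 = 1.58 g
cyanocobalamin: 0.251 mg/L × 0.444 L = 0.11 mg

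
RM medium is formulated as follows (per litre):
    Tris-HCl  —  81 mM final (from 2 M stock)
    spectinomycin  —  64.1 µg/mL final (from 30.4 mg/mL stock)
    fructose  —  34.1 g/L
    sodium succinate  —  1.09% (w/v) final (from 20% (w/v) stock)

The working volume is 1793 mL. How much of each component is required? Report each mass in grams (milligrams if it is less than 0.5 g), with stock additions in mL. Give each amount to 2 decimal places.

Tris-HCl 72.62 mL; spectinomycin 3.78 mL; fructose 61.14 g; sodium succinate 97.72 mL

Scale factor relative to 1 L: 1.793.
Tris-HCl: dilute stock: 81 mM × 1793 mL ÷ 2000 mM = 72.62 mL
spectinomycin: dilute stock: 64.1 µg/mL × 1793 mL ÷ 30400 µg/mL = 3.78 mL
fructose: 34.1 g/L × 1.793 L = 61.14 g
sodium succinate: V = C2·V2/C1 = 1.09% ÷ 20% × 1793 mL = 97.72 mL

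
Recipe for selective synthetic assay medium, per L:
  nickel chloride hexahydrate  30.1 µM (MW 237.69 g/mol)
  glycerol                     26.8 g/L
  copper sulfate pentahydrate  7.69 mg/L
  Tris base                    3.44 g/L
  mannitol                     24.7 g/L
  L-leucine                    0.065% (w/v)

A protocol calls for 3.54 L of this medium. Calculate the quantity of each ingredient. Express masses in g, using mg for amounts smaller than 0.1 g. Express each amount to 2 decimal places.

nickel chloride hexahydrate 25.33 mg; glycerol 94.87 g; copper sulfate pentahydrate 27.22 mg; Tris base 12.18 g; mannitol 87.44 g; L-leucine 2.30 g

Scale factor relative to 1 L: 3.54.
nickel chloride hexahydrate: 30.1 µmol/L × 237.69 g/mol × 3.54 L ÷ 1000 = 25.33 mg
glycerol: 26.8 g/L × 3.54 L = 94.87 g
copper sulfate pentahydrate: 7.69 mg/L × 3.54 L = 27.22 mg
Tris base: 3.44 g/L × 3.54 L = 12.18 g
mannitol: 24.7 g/L × 3.54 L = 87.44 g
L-leucine: 0.065% w/v = 0.65 g/L → 0.65 × 3.54 L = 2.30 g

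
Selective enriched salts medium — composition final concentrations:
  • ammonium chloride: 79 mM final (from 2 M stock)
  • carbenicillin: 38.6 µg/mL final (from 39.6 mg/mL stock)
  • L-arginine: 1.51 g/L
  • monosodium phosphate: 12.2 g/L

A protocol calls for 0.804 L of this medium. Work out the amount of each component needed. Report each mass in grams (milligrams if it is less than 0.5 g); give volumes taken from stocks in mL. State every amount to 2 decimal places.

Working volume: 0.804 L.
ammonium chloride: C1V1 = C2V2 → 79 mM × 804 mL ÷ 2000 mM = 31.76 mL
carbenicillin: V = C2·V2/C1 = 38.6 µg/mL × 804 mL ÷ 39600 µg/mL = 0.78 mL
L-arginine: 1.51 g/L × 0.804 L = 1.21 g
monosodium phosphate: 12.2 g/L × 0.804 L = 9.81 g

ammonium chloride 31.76 mL; carbenicillin 0.78 mL; L-arginine 1.21 g; monosodium phosphate 9.81 g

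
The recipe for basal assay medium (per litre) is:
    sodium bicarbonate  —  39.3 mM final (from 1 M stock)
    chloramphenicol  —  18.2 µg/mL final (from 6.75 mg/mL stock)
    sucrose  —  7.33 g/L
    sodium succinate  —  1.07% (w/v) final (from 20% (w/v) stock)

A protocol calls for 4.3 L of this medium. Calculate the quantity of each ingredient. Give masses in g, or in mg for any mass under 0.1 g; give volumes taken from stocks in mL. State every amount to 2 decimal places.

sodium bicarbonate 168.99 mL; chloramphenicol 11.59 mL; sucrose 31.52 g; sodium succinate 230.05 mL

Scale factor relative to 1 L: 4.3.
sodium bicarbonate: dilute stock: 39.3 mM × 4300 mL ÷ 1000 mM = 168.99 mL
chloramphenicol: C1V1 = C2V2 → 18.2 µg/mL × 4300 mL ÷ 6750 µg/mL = 11.59 mL
sucrose: 7.33 g/L × 4.3 L = 31.52 g
sodium succinate: C1V1 = C2V2 → 1.07% ÷ 20% × 4300 mL = 230.05 mL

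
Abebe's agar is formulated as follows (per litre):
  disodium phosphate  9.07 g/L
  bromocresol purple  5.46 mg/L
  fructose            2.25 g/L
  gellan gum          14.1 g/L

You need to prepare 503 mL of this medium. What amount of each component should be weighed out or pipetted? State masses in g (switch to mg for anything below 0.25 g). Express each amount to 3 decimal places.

Target volume = 503 mL = 0.503 L.
disodium phosphate: 9.07 g/L × 0.503 L = 4.562 g
bromocresol purple: 5.46 mg/L × 0.503 L = 2.746 mg
fructose: 2.25 g/L × 0.503 L = 1.132 g
gellan gum: 14.1 g/L × 0.503 L = 7.092 g

disodium phosphate 4.562 g; bromocresol purple 2.746 mg; fructose 1.132 g; gellan gum 7.092 g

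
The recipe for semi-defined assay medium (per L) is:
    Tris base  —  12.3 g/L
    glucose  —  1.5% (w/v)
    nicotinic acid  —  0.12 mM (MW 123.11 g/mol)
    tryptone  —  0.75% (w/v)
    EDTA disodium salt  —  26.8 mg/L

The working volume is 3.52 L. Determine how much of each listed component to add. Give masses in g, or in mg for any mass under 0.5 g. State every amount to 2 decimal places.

Working volume: 3.52 L.
Tris base: 12.3 g/L × 3.52 L = 43.30 g
glucose: 1.5 g per 100 mL × 3520 mL ÷ 100 = 52.80 g
nicotinic acid: 0.12 mmol/L × 123.11 mg/mmol × 3.52 L = 52.00 mg
tryptone: 0.75% w/v = 7.5 g/L → 7.5 × 3.52 L = 26.40 g
EDTA disodium salt: 26.8 mg/L × 3.52 L = 94.34 mg

Tris base 43.30 g; glucose 52.80 g; nicotinic acid 52.00 mg; tryptone 26.40 g; EDTA disodium salt 94.34 mg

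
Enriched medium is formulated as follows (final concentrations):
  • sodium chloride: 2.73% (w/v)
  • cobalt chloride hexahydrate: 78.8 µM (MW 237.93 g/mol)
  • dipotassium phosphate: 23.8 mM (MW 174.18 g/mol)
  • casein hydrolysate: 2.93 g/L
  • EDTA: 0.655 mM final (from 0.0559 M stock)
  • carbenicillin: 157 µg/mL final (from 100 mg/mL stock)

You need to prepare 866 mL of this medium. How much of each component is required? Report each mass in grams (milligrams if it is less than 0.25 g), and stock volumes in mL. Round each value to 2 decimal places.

Target volume = 866 mL = 0.866 L.
sodium chloride: 2.73 g per 100 mL × 866 mL ÷ 100 = 23.64 g
cobalt chloride hexahydrate: 78.8 µmol/L × 237.93 g/mol × 0.866 L ÷ 1000 = 16.24 mg
dipotassium phosphate: 23.8 mmol/L × 174.18 g/mol × 0.866 L ÷ 1000 = 3.59 g
casein hydrolysate: 2.93 g/L × 0.866 L = 2.54 g
EDTA: C1V1 = C2V2 → 0.655 mM × 866 mL ÷ 55.9 mM = 10.15 mL
carbenicillin: dilute stock: 157 µg/mL × 866 mL ÷ 100000 µg/mL = 1.36 mL

sodium chloride 23.64 g; cobalt chloride hexahydrate 16.24 mg; dipotassium phosphate 3.59 g; casein hydrolysate 2.54 g; EDTA 10.15 mL; carbenicillin 1.36 mL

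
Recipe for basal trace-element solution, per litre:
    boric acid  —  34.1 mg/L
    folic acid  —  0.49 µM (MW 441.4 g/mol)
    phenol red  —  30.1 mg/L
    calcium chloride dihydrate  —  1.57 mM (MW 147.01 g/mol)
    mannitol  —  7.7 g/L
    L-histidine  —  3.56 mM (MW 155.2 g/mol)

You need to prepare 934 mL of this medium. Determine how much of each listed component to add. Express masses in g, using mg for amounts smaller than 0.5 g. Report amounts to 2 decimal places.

boric acid 31.85 mg; folic acid 0.20 mg; phenol red 28.11 mg; calcium chloride dihydrate 215.57 mg; mannitol 7.19 g; L-histidine 0.52 g

Target volume = 934 mL = 0.934 L.
boric acid: 34.1 mg/L × 0.934 L = 31.85 mg
folic acid: 0.49 µmol/L × 441.4 g/mol × 0.934 L ÷ 1000 = 0.20 mg
phenol red: 30.1 mg/L × 0.934 L = 28.11 mg
calcium chloride dihydrate: 1.57 mmol/L × 147.01 mg/mmol × 0.934 L = 215.57 mg
mannitol: 7.7 g/L × 0.934 L = 7.19 g
L-histidine: 3.56 mmol/L × 155.2 g/mol × 0.934 L ÷ 1000 = 0.52 g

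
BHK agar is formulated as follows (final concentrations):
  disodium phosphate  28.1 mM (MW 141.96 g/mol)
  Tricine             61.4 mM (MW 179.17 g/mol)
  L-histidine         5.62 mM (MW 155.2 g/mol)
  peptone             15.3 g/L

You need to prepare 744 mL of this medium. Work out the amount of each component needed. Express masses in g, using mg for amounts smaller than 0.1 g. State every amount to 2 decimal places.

disodium phosphate 2.97 g; Tricine 8.18 g; L-histidine 0.65 g; peptone 11.38 g

Target volume = 744 mL = 0.744 L.
disodium phosphate: 28.1 mmol/L × 141.96 g/mol × 0.744 L ÷ 1000 = 2.97 g
Tricine: 61.4 mmol/L × 179.17 g/mol × 0.744 L ÷ 1000 = 8.18 g
L-histidine: 5.62 mmol/L × 155.2 g/mol × 0.744 L ÷ 1000 = 0.65 g
peptone: 15.3 g/L × 0.744 L = 11.38 g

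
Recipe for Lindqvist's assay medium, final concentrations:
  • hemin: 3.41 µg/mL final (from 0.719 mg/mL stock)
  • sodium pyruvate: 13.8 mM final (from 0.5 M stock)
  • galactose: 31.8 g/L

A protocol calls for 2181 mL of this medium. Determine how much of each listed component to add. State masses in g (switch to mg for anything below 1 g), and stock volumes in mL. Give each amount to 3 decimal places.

hemin 10.344 mL; sodium pyruvate 60.196 mL; galactose 69.356 g

Scale factor relative to 1 L: 2.181.
hemin: dilute stock: 3.41 µg/mL × 2181 mL ÷ 719 µg/mL = 10.344 mL
sodium pyruvate: V = C2·V2/C1 = 13.8 mM × 2181 mL ÷ 500 mM = 60.196 mL
galactose: 31.8 g/L × 2.181 L = 69.356 g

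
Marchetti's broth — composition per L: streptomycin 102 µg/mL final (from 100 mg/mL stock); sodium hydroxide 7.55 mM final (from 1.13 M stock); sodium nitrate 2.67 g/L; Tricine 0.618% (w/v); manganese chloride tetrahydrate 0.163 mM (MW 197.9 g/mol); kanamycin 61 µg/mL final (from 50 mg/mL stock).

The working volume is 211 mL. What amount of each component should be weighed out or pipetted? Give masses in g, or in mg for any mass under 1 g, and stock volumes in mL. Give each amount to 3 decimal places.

Working volume: 211 mL = 0.211 L.
streptomycin: C1V1 = C2V2 → 102 µg/mL × 211 mL ÷ 100000 µg/mL = 0.215 mL
sodium hydroxide: V = C2·V2/C1 = 7.55 mM × 211 mL ÷ 1130 mM = 1.410 mL
sodium nitrate: 2.67 g/L × 0.211 L = 0.56337 g = 563.370 mg
Tricine: 0.618 g per 100 mL × 211 mL ÷ 100 = 1.304 g
manganese chloride tetrahydrate: 0.163 mmol/L × 197.9 mg/mmol × 0.211 L = 6.806 mg
kanamycin: C1V1 = C2V2 → 61 µg/mL × 211 mL ÷ 50000 µg/mL = 0.257 mL

streptomycin 0.215 mL; sodium hydroxide 1.410 mL; sodium nitrate 563.370 mg; Tricine 1.304 g; manganese chloride tetrahydrate 6.806 mg; kanamycin 0.257 mL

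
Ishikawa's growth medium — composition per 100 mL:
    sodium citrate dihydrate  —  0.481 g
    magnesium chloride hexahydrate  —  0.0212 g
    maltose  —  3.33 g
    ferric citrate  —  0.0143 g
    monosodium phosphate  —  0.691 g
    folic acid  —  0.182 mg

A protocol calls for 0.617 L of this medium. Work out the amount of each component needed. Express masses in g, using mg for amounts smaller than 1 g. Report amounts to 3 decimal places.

Ratio of target to recipe volume: 617 / 100 = 6.17.
sodium citrate dihydrate: 0.481 g × (617 mL / 100 mL) = 2.968 g
magnesium chloride hexahydrate: 0.0212 g × (617 mL / 100 mL) = 0.130804 g = 130.804 mg
maltose: 3.33 g × (617 mL / 100 mL) = 20.546 g
ferric citrate: 0.0143 g × (617 mL / 100 mL) = 0.088231 g = 88.231 mg
monosodium phosphate: 0.691 g × (617 mL / 100 mL) = 4.263 g
folic acid: 0.182 mg × (617 mL / 100 mL) = 1.123 mg

sodium citrate dihydrate 2.968 g; magnesium chloride hexahydrate 130.804 mg; maltose 20.546 g; ferric citrate 88.231 mg; monosodium phosphate 4.263 g; folic acid 1.123 mg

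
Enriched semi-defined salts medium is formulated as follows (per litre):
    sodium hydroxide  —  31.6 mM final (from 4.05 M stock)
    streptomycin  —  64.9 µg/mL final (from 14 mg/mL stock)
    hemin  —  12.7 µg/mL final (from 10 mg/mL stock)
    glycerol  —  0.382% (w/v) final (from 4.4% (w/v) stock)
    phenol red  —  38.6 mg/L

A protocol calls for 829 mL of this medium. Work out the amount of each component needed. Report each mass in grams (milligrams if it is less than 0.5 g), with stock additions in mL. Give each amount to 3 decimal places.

Working volume: 829 mL = 0.829 L.
sodium hydroxide: V = C2·V2/C1 = 31.6 mM × 829 mL ÷ 4050 mM = 6.468 mL
streptomycin: C1V1 = C2V2 → 64.9 µg/mL × 829 mL ÷ 14000 µg/mL = 3.843 mL
hemin: dilute stock: 12.7 µg/mL × 829 mL ÷ 10000 µg/mL = 1.053 mL
glycerol: dilute stock: 0.382% ÷ 4.4% × 829 mL = 71.972 mL
phenol red: 38.6 mg/L × 0.829 L = 31.999 mg

sodium hydroxide 6.468 mL; streptomycin 3.843 mL; hemin 1.053 mL; glycerol 71.972 mL; phenol red 31.999 mg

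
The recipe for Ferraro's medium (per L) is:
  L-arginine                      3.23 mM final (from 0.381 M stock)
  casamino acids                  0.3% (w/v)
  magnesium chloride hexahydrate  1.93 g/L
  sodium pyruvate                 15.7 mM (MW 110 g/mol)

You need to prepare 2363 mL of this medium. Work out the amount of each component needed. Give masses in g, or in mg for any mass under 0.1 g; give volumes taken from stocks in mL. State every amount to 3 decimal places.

L-arginine 20.033 mL; casamino acids 7.089 g; magnesium chloride hexahydrate 4.561 g; sodium pyruvate 4.081 g

Target volume = 2363 mL = 2.363 L.
L-arginine: V = C2·V2/C1 = 3.23 mM × 2363 mL ÷ 381 mM = 20.033 mL
casamino acids: 0.3% w/v = 3 g/L → 3 × 2.363 L = 7.089 g
magnesium chloride hexahydrate: 1.93 g/L × 2.363 L = 4.561 g
sodium pyruvate: 15.7 mmol/L × 110 g/mol × 2.363 L ÷ 1000 = 4.081 g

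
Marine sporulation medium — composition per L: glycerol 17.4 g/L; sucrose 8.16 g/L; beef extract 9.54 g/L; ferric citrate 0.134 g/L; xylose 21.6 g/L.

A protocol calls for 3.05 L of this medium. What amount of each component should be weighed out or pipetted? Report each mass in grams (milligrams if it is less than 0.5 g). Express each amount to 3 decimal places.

glycerol 53.070 g; sucrose 24.888 g; beef extract 29.097 g; ferric citrate 408.700 mg; xylose 65.880 g

Working volume: 3.05 L.
glycerol: 17.4 g/L × 3.05 L = 53.070 g
sucrose: 8.16 g/L × 3.05 L = 24.888 g
beef extract: 9.54 g/L × 3.05 L = 29.097 g
ferric citrate: 0.134 g/L × 3.05 L = 0.4087 g = 408.700 mg
xylose: 21.6 g/L × 3.05 L = 65.880 g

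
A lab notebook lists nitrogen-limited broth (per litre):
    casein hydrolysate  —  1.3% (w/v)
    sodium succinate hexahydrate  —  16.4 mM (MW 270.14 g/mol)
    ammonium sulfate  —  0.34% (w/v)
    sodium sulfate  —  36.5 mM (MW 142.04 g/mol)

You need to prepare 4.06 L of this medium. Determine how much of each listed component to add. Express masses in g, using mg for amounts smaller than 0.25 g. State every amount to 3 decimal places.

casein hydrolysate 52.780 g; sodium succinate hexahydrate 17.987 g; ammonium sulfate 13.804 g; sodium sulfate 21.049 g

Scale factor relative to 1 L: 4.06.
casein hydrolysate: 1.3 g per 100 mL × 4060 mL ÷ 100 = 52.780 g
sodium succinate hexahydrate: 16.4 mmol/L × 270.14 g/mol × 4.06 L ÷ 1000 = 17.987 g
ammonium sulfate: 0.34 g per 100 mL × 4060 mL ÷ 100 = 13.804 g
sodium sulfate: 36.5 mmol/L × 142.04 g/mol × 4.06 L ÷ 1000 = 21.049 g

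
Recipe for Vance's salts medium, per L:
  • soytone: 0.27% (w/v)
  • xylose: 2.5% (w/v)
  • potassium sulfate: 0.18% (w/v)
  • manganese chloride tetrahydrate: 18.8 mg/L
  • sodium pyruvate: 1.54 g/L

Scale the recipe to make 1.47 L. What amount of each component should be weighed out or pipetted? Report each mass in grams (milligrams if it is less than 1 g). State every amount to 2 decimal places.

soytone 3.97 g; xylose 36.75 g; potassium sulfate 2.65 g; manganese chloride tetrahydrate 27.64 mg; sodium pyruvate 2.26 g

Scale factor relative to 1 L: 1.47.
soytone: 0.27% w/v = 2.7 g/L → 2.7 × 1.47 L = 3.97 g
xylose: 2.5 g per 100 mL × 1470 mL ÷ 100 = 36.75 g
potassium sulfate: 0.18% w/v = 1.8 g/L → 1.8 × 1.47 L = 2.65 g
manganese chloride tetrahydrate: 18.8 mg/L × 1.47 L = 27.64 mg
sodium pyruvate: 1.54 g/L × 1.47 L = 2.26 g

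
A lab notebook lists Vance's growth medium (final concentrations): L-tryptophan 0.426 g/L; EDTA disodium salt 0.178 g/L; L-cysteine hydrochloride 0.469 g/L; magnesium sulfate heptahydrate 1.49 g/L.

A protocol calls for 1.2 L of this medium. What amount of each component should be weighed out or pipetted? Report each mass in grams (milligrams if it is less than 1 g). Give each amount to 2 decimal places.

Working volume: 1.2 L.
L-tryptophan: 0.426 g/L × 1.2 L = 0.5112 g = 511.20 mg
EDTA disodium salt: 0.178 g/L × 1.2 L = 0.2136 g = 213.60 mg
L-cysteine hydrochloride: 0.469 g/L × 1.2 L = 0.5628 g = 562.80 mg
magnesium sulfate heptahydrate: 1.49 g/L × 1.2 L = 1.79 g

L-tryptophan 511.20 mg; EDTA disodium salt 213.60 mg; L-cysteine hydrochloride 562.80 mg; magnesium sulfate heptahydrate 1.79 g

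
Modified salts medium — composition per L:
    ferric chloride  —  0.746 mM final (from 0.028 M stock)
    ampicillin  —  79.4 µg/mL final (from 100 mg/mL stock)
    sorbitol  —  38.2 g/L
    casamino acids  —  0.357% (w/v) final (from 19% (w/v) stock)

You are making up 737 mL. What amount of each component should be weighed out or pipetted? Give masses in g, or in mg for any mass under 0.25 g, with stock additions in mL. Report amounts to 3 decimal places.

ferric chloride 19.636 mL; ampicillin 0.585 mL; sorbitol 28.153 g; casamino acids 13.848 mL

Working volume: 737 mL = 0.737 L.
ferric chloride: dilute stock: 0.746 mM × 737 mL ÷ 28 mM = 19.636 mL
ampicillin: dilute stock: 79.4 µg/mL × 737 mL ÷ 100000 µg/mL = 0.585 mL
sorbitol: 38.2 g/L × 0.737 L = 28.153 g
casamino acids: V = C2·V2/C1 = 0.357% ÷ 19% × 737 mL = 13.848 mL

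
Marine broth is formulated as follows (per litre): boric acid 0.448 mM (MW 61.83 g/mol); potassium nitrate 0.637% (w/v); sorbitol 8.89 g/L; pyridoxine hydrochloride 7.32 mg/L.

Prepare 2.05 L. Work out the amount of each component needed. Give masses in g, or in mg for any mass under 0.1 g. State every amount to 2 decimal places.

Scale factor relative to 1 L: 2.05.
boric acid: 0.448 mmol/L × 61.83 mg/mmol × 2.05 L = 56.78 mg
potassium nitrate: 0.637 g per 100 mL × 2050 mL ÷ 100 = 13.06 g
sorbitol: 8.89 g/L × 2.05 L = 18.22 g
pyridoxine hydrochloride: 7.32 mg/L × 2.05 L = 15.01 mg

boric acid 56.78 mg; potassium nitrate 13.06 g; sorbitol 18.22 g; pyridoxine hydrochloride 15.01 mg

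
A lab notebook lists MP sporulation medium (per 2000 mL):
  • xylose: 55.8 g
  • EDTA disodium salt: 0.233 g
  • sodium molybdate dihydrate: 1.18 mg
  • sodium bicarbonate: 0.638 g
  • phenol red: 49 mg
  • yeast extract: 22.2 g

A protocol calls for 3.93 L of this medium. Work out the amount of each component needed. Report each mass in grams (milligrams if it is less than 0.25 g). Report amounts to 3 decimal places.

Ratio of target to recipe volume: 3930 / 2000 = 1.965.
xylose: 55.8 g × (3930 mL / 2000 mL) = 109.647 g
EDTA disodium salt: 0.233 g × (3930 mL / 2000 mL) = 0.458 g
sodium molybdate dihydrate: 1.18 mg × (3930 mL / 2000 mL) = 2.319 mg
sodium bicarbonate: 0.638 g × (3930 mL / 2000 mL) = 1.254 g
phenol red: 49 mg × (3930 mL / 2000 mL) = 96.285 mg
yeast extract: 22.2 g × (3930 mL / 2000 mL) = 43.623 g

xylose 109.647 g; EDTA disodium salt 0.458 g; sodium molybdate dihydrate 2.319 mg; sodium bicarbonate 1.254 g; phenol red 96.285 mg; yeast extract 43.623 g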